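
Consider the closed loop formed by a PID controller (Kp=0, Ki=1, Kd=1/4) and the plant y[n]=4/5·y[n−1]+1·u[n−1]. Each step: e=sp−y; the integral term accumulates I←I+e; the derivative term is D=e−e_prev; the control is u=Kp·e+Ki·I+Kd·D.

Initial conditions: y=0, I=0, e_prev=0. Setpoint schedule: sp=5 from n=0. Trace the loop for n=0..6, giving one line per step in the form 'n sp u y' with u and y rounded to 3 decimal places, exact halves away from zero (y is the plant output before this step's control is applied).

(exact arithmetic carried between steps; '≈' marks a value shown rounded to 6 d.p. or computed from one; I and e_prev carry over from the previous line; the table rounds u and y to 3 d.p., halves away from zero)
n=0: y=0, sp=5, e=sp−y=5; I=5, D=e−e_prev=5; u=0·5+1·5+1/4·5=6.25; next y=4/5·0+1·6.25=6.25
n=1: y=6.25, sp=5, e=sp−y=-1.25; I=3.75, D=e−e_prev=-6.25; u=0·(-1.25)+1·3.75+1/4·(-6.25)=2.1875; next y=4/5·6.25+1·2.1875=7.1875
n=2: y=7.1875, sp=5, e=sp−y=-2.1875; I=1.5625, D=e−e_prev=-0.9375; u=0·(-2.1875)+1·1.5625+1/4·(-0.9375)=1.328125; next y=4/5·7.1875+1·1.328125=7.078125
n=3: y=7.078125, sp=5, e=sp−y=-2.078125; I=-0.515625, D=e−e_prev=0.109375; u=0·(-2.078125)+1·(-0.515625)+1/4·0.109375≈-0.488281; next y=4/5·7.078125+1·(-0.488281)≈5.174219
n=4: y≈5.174219, sp=5, e=sp−y≈-0.174219; I≈-0.689844, D=e−e_prev≈1.903906; u=0·(-0.174219)+1·(-0.689844)+1/4·1.903906≈-0.213867; next y=4/5·5.174219+1·(-0.213867)≈3.925508
n=5: y≈3.925508, sp=5, e=sp−y≈1.074492; I≈0.384648, D=e−e_prev≈1.248711; u=0·1.074492+1·0.384648+1/4·1.248711≈0.696826; next y=4/5·3.925508+1·0.696826≈3.837232
n=6: y≈3.837232, sp=5, e=sp−y≈1.162768; I≈1.547416, D=e−e_prev≈0.088275; u=0·1.162768+1·1.547416+1/4·0.088275≈1.569485; next y=4/5·3.837232+1·1.569485≈4.639271

0 5 6.250 0.000
1 5 2.188 6.250
2 5 1.328 7.188
3 5 -0.488 7.078
4 5 -0.214 5.174
5 5 0.697 3.926
6 5 1.569 3.837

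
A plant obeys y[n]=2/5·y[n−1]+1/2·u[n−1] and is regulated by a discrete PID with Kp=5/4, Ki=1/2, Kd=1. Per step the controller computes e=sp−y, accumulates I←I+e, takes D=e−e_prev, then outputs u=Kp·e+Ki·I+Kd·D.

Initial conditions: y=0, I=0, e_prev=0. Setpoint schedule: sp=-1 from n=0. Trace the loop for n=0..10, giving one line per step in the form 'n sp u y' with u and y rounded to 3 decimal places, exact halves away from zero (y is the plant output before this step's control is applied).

(exact arithmetic carried between steps; '≈' marks a value shown rounded to 6 d.p. or computed from one; I and e_prev carry over from the previous line; the table rounds u and y to 3 d.p., halves away from zero)
n=0: y=0, sp=-1, e=sp−y=-1; I=-1, D=e−e_prev=-1; u=5/4·(-1)+1/2·(-1)+1·(-1)=-2.75; next y=2/5·0+1/2·(-2.75)=-1.375
n=1: y=-1.375, sp=-1, e=sp−y=0.375; I=-0.625, D=e−e_prev=1.375; u=5/4·0.375+1/2·(-0.625)+1·1.375=1.53125; next y=2/5·(-1.375)+1/2·1.53125=0.215625
n=2: y=0.215625, sp=-1, e=sp−y=-1.215625; I=-1.840625, D=e−e_prev=-1.590625; u=5/4·(-1.215625)+1/2·(-1.840625)+1·(-1.590625)≈-4.030469; next y=2/5·0.215625+1/2·(-4.030469)≈-1.928984
n=3: y≈-1.928984, sp=-1, e=sp−y≈0.928984; I≈-0.911641, D=e−e_prev≈2.144609; u=5/4·0.928984+1/2·(-0.911641)+1·2.144609≈2.850020; next y=2/5·(-1.928984)+1/2·2.850020≈0.653416
n=4: y≈0.653416, sp=-1, e=sp−y≈-1.653416; I≈-2.565057, D=e−e_prev≈-2.582400; u=5/4·(-1.653416)+1/2·(-2.565057)+1·(-2.582400)≈-5.931699; next y=2/5·0.653416+1/2·(-5.931699)≈-2.704483
n=5: y≈-2.704483, sp=-1, e=sp−y≈1.704483; I≈-0.860574, D=e−e_prev≈3.357899; u=5/4·1.704483+1/2·(-0.860574)+1·3.357899≈5.058216; next y=2/5·(-2.704483)+1/2·5.058216≈1.447315
n=6: y≈1.447315, sp=-1, e=sp−y≈-2.447315; I≈-3.307888, D=e−e_prev≈-4.151798; u=5/4·(-2.447315)+1/2·(-3.307888)+1·(-4.151798)≈-8.864885; next y=2/5·1.447315+1/2·(-8.864885)≈-3.853517
n=7: y≈-3.853517, sp=-1, e=sp−y≈2.853517; I≈-0.454372, D=e−e_prev≈5.300831; u=5/4·2.853517+1/2·(-0.454372)+1·5.300831≈8.640542; next y=2/5·(-3.853517)+1/2·8.640542≈2.778864
n=8: y≈2.778864, sp=-1, e=sp−y≈-3.778864; I≈-4.233236, D=e−e_prev≈-6.632381; u=5/4·(-3.778864)+1/2·(-4.233236)+1·(-6.632381)≈-13.472579; next y=2/5·2.778864+1/2·(-13.472579)≈-5.624744
n=9: y≈-5.624744, sp=-1, e=sp−y≈4.624744; I≈0.391508, D=e−e_prev≈8.403608; u=5/4·4.624744+1/2·0.391508+1·8.403608≈14.380292; next y=2/5·(-5.624744)+1/2·14.380292≈4.940248
n=10: y≈4.940248, sp=-1, e=sp−y≈-5.940248; I≈-5.548740, D=e−e_prev≈-10.564992; u=5/4·(-5.940248)+1/2·(-5.548740)+1·(-10.564992)≈-20.764673; next y=2/5·4.940248+1/2·(-20.764673)≈-8.406237

0 -1 -2.750 0.000
1 -1 1.531 -1.375
2 -1 -4.030 0.216
3 -1 2.850 -1.929
4 -1 -5.932 0.653
5 -1 5.058 -2.704
6 -1 -8.865 1.447
7 -1 8.641 -3.854
8 -1 -13.473 2.779
9 -1 14.380 -5.625
10 -1 -20.765 4.940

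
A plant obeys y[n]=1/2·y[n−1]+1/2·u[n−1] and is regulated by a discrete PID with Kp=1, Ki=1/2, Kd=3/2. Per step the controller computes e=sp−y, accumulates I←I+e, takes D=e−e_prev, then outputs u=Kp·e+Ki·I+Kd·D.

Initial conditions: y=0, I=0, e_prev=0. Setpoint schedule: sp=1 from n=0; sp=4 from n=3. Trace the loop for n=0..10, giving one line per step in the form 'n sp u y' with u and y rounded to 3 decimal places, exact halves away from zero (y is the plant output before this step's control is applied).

(exact arithmetic carried between steps; '≈' marks a value shown rounded to 6 d.p. or computed from one; I and e_prev carry over from the previous line; the table rounds u and y to 3 d.p., halves away from zero)
n=0: y=0, sp=1, e=sp−y=1; I=1, D=e−e_prev=1; u=1·1+1/2·1+3/2·1=3; next y=1/2·0+1/2·3=1.5
n=1: y=1.5, sp=1, e=sp−y=-0.5; I=0.5, D=e−e_prev=-1.5; u=1·(-0.5)+1/2·0.5+3/2·(-1.5)=-2.5; next y=1/2·1.5+1/2·(-2.5)=-0.5
n=2: y=-0.5, sp=1, e=sp−y=1.5; I=2, D=e−e_prev=2; u=1·1.5+1/2·2+3/2·2=5.5; next y=1/2·(-0.5)+1/2·5.5=2.5
n=3: y=2.5, sp=4, e=sp−y=1.5; I=3.5, D=e−e_prev=0; u=1·1.5+1/2·3.5+3/2·0=3.25; next y=1/2·2.5+1/2·3.25=2.875
n=4: y=2.875, sp=4, e=sp−y=1.125; I=4.625, D=e−e_prev=-0.375; u=1·1.125+1/2·4.625+3/2·(-0.375)=2.875; next y=1/2·2.875+1/2·2.875=2.875
n=5: y=2.875, sp=4, e=sp−y=1.125; I=5.75, D=e−e_prev=0; u=1·1.125+1/2·5.75+3/2·0=4; next y=1/2·2.875+1/2·4=3.4375
n=6: y=3.4375, sp=4, e=sp−y=0.5625; I=6.3125, D=e−e_prev=-0.5625; u=1·0.5625+1/2·6.3125+3/2·(-0.5625)=2.875; next y=1/2·3.4375+1/2·2.875=3.15625
n=7: y=3.15625, sp=4, e=sp−y=0.84375; I=7.15625, D=e−e_prev=0.28125; u=1·0.84375+1/2·7.15625+3/2·0.28125=4.84375; next y=1/2·3.15625+1/2·4.84375=4
n=8: y=4, sp=4, e=sp−y=0; I=7.15625, D=e−e_prev=-0.84375; u=1·0+1/2·7.15625+3/2·(-0.84375)=2.3125; next y=1/2·4+1/2·2.3125=3.15625
n=9: y=3.15625, sp=4, e=sp−y=0.84375; I=8, D=e−e_prev=0.84375; u=1·0.84375+1/2·8+3/2·0.84375=6.109375; next y=1/2·3.15625+1/2·6.109375≈4.632813
n=10: y≈4.632813, sp=4, e=sp−y≈-0.632813; I≈7.367188, D=e−e_prev≈-1.476563; u=1·(-0.632813)+1/2·7.367188+3/2·(-1.476563)≈0.835938; next y=1/2·4.632813+1/2·0.835938≈2.734375

0 1 3.000 0.000
1 1 -2.500 1.500
2 1 5.500 -0.500
3 4 3.250 2.500
4 4 2.875 2.875
5 4 4.000 2.875
6 4 2.875 3.438
7 4 4.844 3.156
8 4 2.313 4.000
9 4 6.109 3.156
10 4 0.836 4.633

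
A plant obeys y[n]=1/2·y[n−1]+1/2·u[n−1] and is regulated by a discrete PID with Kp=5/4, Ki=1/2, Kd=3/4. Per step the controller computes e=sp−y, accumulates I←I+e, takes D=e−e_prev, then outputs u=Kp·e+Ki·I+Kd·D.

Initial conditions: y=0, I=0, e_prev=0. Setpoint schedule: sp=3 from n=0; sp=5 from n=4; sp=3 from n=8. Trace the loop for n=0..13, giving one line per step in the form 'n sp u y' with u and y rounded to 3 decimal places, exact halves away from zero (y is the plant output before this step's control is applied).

0 3 7.500 0.000
1 3 -2.625 3.750
2 3 7.781 0.563
3 3 -2.414 4.172
4 5 12.939 0.879
5 5 -4.045 6.909
6 5 13.216 1.432
7 5 -3.838 7.324
8 3 8.371 1.743
9 3 -1.971 5.057
10 3 8.271 1.543
11 3 -2.046 4.907
12 3 8.215 1.430
13 3 -2.089 4.823

(exact arithmetic carried between steps; '≈' marks a value shown rounded to 6 d.p. or computed from one; I and e_prev carry over from the previous line; the table rounds u and y to 3 d.p., halves away from zero)
n=0: y=0, sp=3, e=sp−y=3; I=3, D=e−e_prev=3; u=5/4·3+1/2·3+3/4·3=7.5; next y=1/2·0+1/2·7.5=3.75
n=1: y=3.75, sp=3, e=sp−y=-0.75; I=2.25, D=e−e_prev=-3.75; u=5/4·(-0.75)+1/2·2.25+3/4·(-3.75)=-2.625; next y=1/2·3.75+1/2·(-2.625)=0.5625
n=2: y=0.5625, sp=3, e=sp−y=2.4375; I=4.6875, D=e−e_prev=3.1875; u=5/4·2.4375+1/2·4.6875+3/4·3.1875=7.78125; next y=1/2·0.5625+1/2·7.78125=4.171875
n=3: y=4.171875, sp=3, e=sp−y=-1.171875; I=3.515625, D=e−e_prev=-3.609375; u=5/4·(-1.171875)+1/2·3.515625+3/4·(-3.609375)≈-2.414063; next y=1/2·4.171875+1/2·(-2.414063)≈0.878906
n=4: y≈0.878906, sp=5, e=sp−y≈4.121094; I≈7.636719, D=e−e_prev≈5.292969; u=5/4·4.121094+1/2·7.636719+3/4·5.292969≈12.939453; next y=1/2·0.878906+1/2·12.939453≈6.909180
n=5: y≈6.909180, sp=5, e=sp−y≈-1.909180; I≈5.727539, D=e−e_prev≈-6.030273; u=5/4·(-1.909180)+1/2·5.727539+3/4·(-6.030273)≈-4.045410; next y=1/2·6.909180+1/2·(-4.045410)≈1.431885
n=6: y≈1.431885, sp=5, e=sp−y≈3.568115; I≈9.295654, D=e−e_prev≈5.477295; u=5/4·3.568115+1/2·9.295654+3/4·5.477295≈13.215942; next y=1/2·1.431885+1/2·13.215942≈7.323914
n=7: y≈7.323914, sp=5, e=sp−y≈-2.323914; I≈6.971741, D=e−e_prev≈-5.892029; u=5/4·(-2.323914)+1/2·6.971741+3/4·(-5.892029)≈-3.838043; next y=1/2·7.323914+1/2·(-3.838043)≈1.742935
n=8: y≈1.742935, sp=3, e=sp−y≈1.257065; I≈8.228806, D=e−e_prev≈3.580978; u=5/4·1.257065+1/2·8.228806+3/4·3.580978≈8.371468; next y=1/2·1.742935+1/2·8.371468≈5.057201
n=9: y≈5.057201, sp=3, e=sp−y≈-2.057201; I≈6.171604, D=e−e_prev≈-3.314266; u=5/4·(-2.057201)+1/2·6.171604+3/4·(-3.314266)≈-1.971399; next y=1/2·5.057201+1/2·(-1.971399)≈1.542901
n=10: y≈1.542901, sp=3, e=sp−y≈1.457099; I≈7.628703, D=e−e_prev≈3.514300; u=5/4·1.457099+1/2·7.628703+3/4·3.514300≈8.271451; next y=1/2·1.542901+1/2·8.271451≈4.907176
n=11: y≈4.907176, sp=3, e=sp−y≈-1.907176; I≈5.721527, D=e−e_prev≈-3.364275; u=5/4·(-1.907176)+1/2·5.721527+3/4·(-3.364275)≈-2.046412; next y=1/2·4.907176+1/2·(-2.046412)≈1.430382
n=12: y≈1.430382, sp=3, e=sp−y≈1.569618; I≈7.291146, D=e−e_prev≈3.476794; u=5/4·1.569618+1/2·7.291146+3/4·3.476794≈8.215191; next y=1/2·1.430382+1/2·8.215191≈4.822786
n=13: y≈4.822786, sp=3, e=sp−y≈-1.822786; I≈5.468359, D=e−e_prev≈-3.392405; u=5/4·(-1.822786)+1/2·5.468359+3/4·(-3.392405)≈-2.088607; next y=1/2·4.822786+1/2·(-2.088607)≈1.367090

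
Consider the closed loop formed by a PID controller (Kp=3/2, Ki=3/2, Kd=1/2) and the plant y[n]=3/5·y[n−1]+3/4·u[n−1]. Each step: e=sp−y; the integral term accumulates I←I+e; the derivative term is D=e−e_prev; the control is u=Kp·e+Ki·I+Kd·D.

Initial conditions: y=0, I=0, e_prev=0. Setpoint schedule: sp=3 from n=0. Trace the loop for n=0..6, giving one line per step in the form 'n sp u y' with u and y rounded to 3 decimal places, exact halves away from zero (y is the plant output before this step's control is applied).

(exact arithmetic carried between steps; '≈' marks a value shown rounded to 6 d.p. or computed from one; I and e_prev carry over from the previous line; the table rounds u and y to 3 d.p., halves away from zero)
n=0: y=0, sp=3, e=sp−y=3; I=3, D=e−e_prev=3; u=3/2·3+3/2·3+1/2·3=10.5; next y=3/5·0+3/4·10.5=7.875
n=1: y=7.875, sp=3, e=sp−y=-4.875; I=-1.875, D=e−e_prev=-7.875; u=3/2·(-4.875)+3/2·(-1.875)+1/2·(-7.875)=-14.0625; next y=3/5·7.875+3/4·(-14.0625)=-5.821875
n=2: y=-5.821875, sp=3, e=sp−y=8.821875; I=6.946875, D=e−e_prev=13.696875; u=3/2·8.821875+3/2·6.946875+1/2·13.696875≈30.501563; next y=3/5·(-5.821875)+3/4·30.501563≈19.383047
n=3: y≈19.383047, sp=3, e=sp−y≈-16.383047; I≈-9.436172, D=e−e_prev≈-25.204922; u=3/2·(-16.383047)+3/2·(-9.436172)+1/2·(-25.204922)≈-51.331289; next y=3/5·19.383047+3/4·(-51.331289)≈-26.868639
n=4: y≈-26.868639, sp=3, e=sp−y≈29.868639; I≈20.432467, D=e−e_prev≈46.251686; u=3/2·29.868639+3/2·20.432467+1/2·46.251686≈98.577501; next y=3/5·(-26.868639)+3/4·98.577501≈57.811943
n=5: y≈57.811943, sp=3, e=sp−y≈-54.811943; I≈-34.379476, D=e−e_prev≈-84.680581; u=3/2·(-54.811943)+3/2·(-34.379476)+1/2·(-84.680581)≈-176.127418; next y=3/5·57.811943+3/4·(-176.127418)≈-97.408398
n=6: y≈-97.408398, sp=3, e=sp−y≈100.408398; I≈66.028922, D=e−e_prev≈155.220341; u=3/2·100.408398+3/2·66.028922+1/2·155.220341≈327.266151; next y=3/5·(-97.408398)+3/4·327.266151≈187.004574

0 3 10.500 0.000
1 3 -14.063 7.875
2 3 30.502 -5.822
3 3 -51.331 19.383
4 3 98.578 -26.869
5 3 -176.127 57.812
6 3 327.266 -97.408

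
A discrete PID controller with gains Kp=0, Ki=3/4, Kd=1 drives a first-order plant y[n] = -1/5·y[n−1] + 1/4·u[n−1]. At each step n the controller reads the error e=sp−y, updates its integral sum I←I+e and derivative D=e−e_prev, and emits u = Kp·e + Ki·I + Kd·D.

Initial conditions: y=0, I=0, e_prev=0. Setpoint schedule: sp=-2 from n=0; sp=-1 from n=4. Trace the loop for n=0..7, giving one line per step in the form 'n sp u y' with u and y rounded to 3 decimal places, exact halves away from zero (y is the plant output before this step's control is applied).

0 -2 -3.500 0.000
1 -2 -1.469 -0.875
2 -2 -4.382 -0.192
3 -2 -3.542 -1.057
4 -1 -4.034 -0.674
5 -1 -4.546 -0.874
6 -1 -4.687 -0.962
7 -1 -4.773 -0.979

(exact arithmetic carried between steps; '≈' marks a value shown rounded to 6 d.p. or computed from one; I and e_prev carry over from the previous line; the table rounds u and y to 3 d.p., halves away from zero)
n=0: y=0, sp=-2, e=sp−y=-2; I=-2, D=e−e_prev=-2; u=0·(-2)+3/4·(-2)+1·(-2)=-3.5; next y=-1/5·0+1/4·(-3.5)=-0.875
n=1: y=-0.875, sp=-2, e=sp−y=-1.125; I=-3.125, D=e−e_prev=0.875; u=0·(-1.125)+3/4·(-3.125)+1·0.875=-1.46875; next y=-1/5·(-0.875)+1/4·(-1.46875)≈-0.192188
n=2: y≈-0.192188, sp=-2, e=sp−y≈-1.807813; I≈-4.932813, D=e−e_prev≈-0.682813; u=0·(-1.807813)+3/4·(-4.932813)+1·(-0.682813)≈-4.382422; next y=-1/5·(-0.192188)+1/4·(-4.382422)≈-1.057168
n=3: y≈-1.057168, sp=-2, e=sp−y≈-0.942832; I≈-5.875645, D=e−e_prev≈0.864980; u=0·(-0.942832)+3/4·(-5.875645)+1·0.864980≈-3.541753; next y=-1/5·(-1.057168)+1/4·(-3.541753)≈-0.674005
n=4: y≈-0.674005, sp=-1, e=sp−y≈-0.325995; I≈-6.201640, D=e−e_prev≈0.616837; u=0·(-0.325995)+3/4·(-6.201640)+1·0.616837≈-4.034393; next y=-1/5·(-0.674005)+1/4·(-4.034393)≈-0.873797
n=5: y≈-0.873797, sp=-1, e=sp−y≈-0.126203; I≈-6.327843, D=e−e_prev≈0.199793; u=0·(-0.126203)+3/4·(-6.327843)+1·0.199793≈-4.546089; next y=-1/5·(-0.873797)+1/4·(-4.546089)≈-0.961763
n=6: y≈-0.961763, sp=-1, e=sp−y≈-0.038237; I≈-6.366080, D=e−e_prev≈0.087965; u=0·(-0.038237)+3/4·(-6.366080)+1·0.087965≈-4.686594; next y=-1/5·(-0.961763)+1/4·(-4.686594)≈-0.979296
n=7: y≈-0.979296, sp=-1, e=sp−y≈-0.020704; I≈-6.386784, D=e−e_prev≈0.017533; u=0·(-0.020704)+3/4·(-6.386784)+1·0.017533≈-4.772555; next y=-1/5·(-0.979296)+1/4·(-4.772555)≈-0.997279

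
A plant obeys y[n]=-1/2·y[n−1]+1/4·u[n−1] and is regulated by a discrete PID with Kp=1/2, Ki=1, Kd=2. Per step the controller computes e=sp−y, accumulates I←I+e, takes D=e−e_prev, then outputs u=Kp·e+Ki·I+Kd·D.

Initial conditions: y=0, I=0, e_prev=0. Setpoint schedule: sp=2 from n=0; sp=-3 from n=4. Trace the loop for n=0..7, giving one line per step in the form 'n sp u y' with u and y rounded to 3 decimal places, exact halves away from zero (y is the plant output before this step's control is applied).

(exact arithmetic carried between steps; '≈' marks a value shown rounded to 6 d.p. or computed from one; I and e_prev carry over from the previous line; the table rounds u and y to 3 d.p., halves away from zero)
n=0: y=0, sp=2, e=sp−y=2; I=2, D=e−e_prev=2; u=1/2·2+1·2+2·2=7; next y=-1/2·0+1/4·7=1.75
n=1: y=1.75, sp=2, e=sp−y=0.25; I=2.25, D=e−e_prev=-1.75; u=1/2·0.25+1·2.25+2·(-1.75)=-1.125; next y=-1/2·1.75+1/4·(-1.125)=-1.15625
n=2: y=-1.15625, sp=2, e=sp−y=3.15625; I=5.40625, D=e−e_prev=2.90625; u=1/2·3.15625+1·5.40625+2·2.90625=12.796875; next y=-1/2·(-1.15625)+1/4·12.796875≈3.777344
n=3: y≈3.777344, sp=2, e=sp−y≈-1.777344; I≈3.628906, D=e−e_prev≈-4.933594; u=1/2·(-1.777344)+1·3.628906+2·(-4.933594)≈-7.126953; next y=-1/2·3.777344+1/4·(-7.126953)≈-3.670410
n=4: y≈-3.670410, sp=-3, e=sp−y≈0.670410; I≈4.299316, D=e−e_prev≈2.447754; u=1/2·0.670410+1·4.299316+2·2.447754≈9.530029; next y=-1/2·(-3.670410)+1/4·9.530029≈4.217712
n=5: y≈4.217712, sp=-3, e=sp−y≈-7.217712; I≈-2.918396, D=e−e_prev≈-7.888123; u=1/2·(-7.217712)+1·(-2.918396)+2·(-7.888123)≈-22.303497; next y=-1/2·4.217712+1/4·(-22.303497)≈-7.684731
n=6: y≈-7.684731, sp=-3, e=sp−y≈4.684731; I≈1.766335, D=e−e_prev≈11.902443; u=1/2·4.684731+1·1.766335+2·11.902443≈27.913586; next y=-1/2·(-7.684731)+1/4·27.913586≈10.820762
n=7: y≈10.820762, sp=-3, e=sp−y≈-13.820762; I≈-12.054427, D=e−e_prev≈-18.505492; u=1/2·(-13.820762)+1·(-12.054427)+2·(-18.505492)≈-55.975792; next y=-1/2·10.820762+1/4·(-55.975792)≈-19.404329

0 2 7.000 0.000
1 2 -1.125 1.750
2 2 12.797 -1.156
3 2 -7.127 3.777
4 -3 9.530 -3.670
5 -3 -22.303 4.218
6 -3 27.914 -7.685
7 -3 -55.976 10.821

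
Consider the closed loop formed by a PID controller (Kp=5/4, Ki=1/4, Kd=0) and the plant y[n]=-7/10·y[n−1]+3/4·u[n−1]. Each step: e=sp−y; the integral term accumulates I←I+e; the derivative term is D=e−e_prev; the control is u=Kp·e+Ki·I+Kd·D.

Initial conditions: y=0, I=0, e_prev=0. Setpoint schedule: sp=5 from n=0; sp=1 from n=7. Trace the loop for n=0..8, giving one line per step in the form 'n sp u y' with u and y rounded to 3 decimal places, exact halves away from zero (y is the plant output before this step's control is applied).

0 5 7.500 0.000
1 5 0.313 5.625
2 5 14.148 -3.703
3 5 -9.036 13.204
4 5 32.748 -16.019
5 5 -39.688 35.774
6 5 88.492 -54.808
7 1 -141.869 104.734
8 1 258.872 -179.716

(exact arithmetic carried between steps; '≈' marks a value shown rounded to 6 d.p. or computed from one; I and e_prev carry over from the previous line; the table rounds u and y to 3 d.p., halves away from zero)
n=0: y=0, sp=5, e=sp−y=5; I=5, D=e−e_prev=5; u=5/4·5+1/4·5+0·5=7.5; next y=-7/10·0+3/4·7.5=5.625
n=1: y=5.625, sp=5, e=sp−y=-0.625; I=4.375, D=e−e_prev=-5.625; u=5/4·(-0.625)+1/4·4.375+0·(-5.625)=0.3125; next y=-7/10·5.625+3/4·0.3125=-3.703125
n=2: y=-3.703125, sp=5, e=sp−y=8.703125; I=13.078125, D=e−e_prev=9.328125; u=5/4·8.703125+1/4·13.078125+0·9.328125≈14.148438; next y=-7/10·(-3.703125)+3/4·14.148438≈13.203516
n=3: y≈13.203516, sp=5, e=sp−y≈-8.203516; I≈4.874609, D=e−e_prev≈-16.906641; u=5/4·(-8.203516)+1/4·4.874609+0·(-16.906641)≈-9.035742; next y=-7/10·13.203516+3/4·(-9.035742)≈-16.019268
n=4: y≈-16.019268, sp=5, e=sp−y≈21.019268; I≈25.893877, D=e−e_prev≈29.222783; u=5/4·21.019268+1/4·25.893877+0·29.222783≈32.747554; next y=-7/10·(-16.019268)+3/4·32.747554≈35.774153
n=5: y≈35.774153, sp=5, e=sp−y≈-30.774153; I≈-4.880276, D=e−e_prev≈-51.793420; u=5/4·(-30.774153)+1/4·(-4.880276)+0·(-51.793420)≈-39.687760; next y=-7/10·35.774153+3/4·(-39.687760)≈-54.807727
n=6: y≈-54.807727, sp=5, e=sp−y≈59.807727; I≈54.927451, D=e−e_prev≈90.581879; u=5/4·59.807727+1/4·54.927451+0·90.581879≈88.491521; next y=-7/10·(-54.807727)+3/4·88.491521≈104.734049
n=7: y≈104.734049, sp=1, e=sp−y≈-103.734049; I≈-48.806598, D=e−e_prev≈-163.541776; u=5/4·(-103.734049)+1/4·(-48.806598)+0·(-163.541776)≈-141.869211; next y=-7/10·104.734049+3/4·(-141.869211)≈-179.715743
n=8: y≈-179.715743, sp=1, e=sp−y≈180.715743; I≈131.909145, D=e−e_prev≈284.449792; u=5/4·180.715743+1/4·131.909145+0·284.449792≈258.871965; next y=-7/10·(-179.715743)+3/4·258.871965≈319.954994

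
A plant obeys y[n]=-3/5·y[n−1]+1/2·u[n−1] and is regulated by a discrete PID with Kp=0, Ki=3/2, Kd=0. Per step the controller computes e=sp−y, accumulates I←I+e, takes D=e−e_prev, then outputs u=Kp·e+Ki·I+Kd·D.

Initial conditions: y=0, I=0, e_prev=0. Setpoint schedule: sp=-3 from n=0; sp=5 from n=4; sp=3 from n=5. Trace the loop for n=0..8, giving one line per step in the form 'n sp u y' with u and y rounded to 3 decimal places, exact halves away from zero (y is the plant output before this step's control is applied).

0 -3 -4.500 0.000
1 -3 -5.625 -2.250
2 -3 -7.931 -1.463
3 -3 -7.799 -3.088
4 5 2.771 -2.047
5 3 3.351 2.613
6 3 7.690 0.107
7 3 6.519 3.781
8 3 9.532 0.991

(exact arithmetic carried between steps; '≈' marks a value shown rounded to 6 d.p. or computed from one; I and e_prev carry over from the previous line; the table rounds u and y to 3 d.p., halves away from zero)
n=0: y=0, sp=-3, e=sp−y=-3; I=-3, D=e−e_prev=-3; u=0·(-3)+3/2·(-3)+0·(-3)=-4.5; next y=-3/5·0+1/2·(-4.5)=-2.25
n=1: y=-2.25, sp=-3, e=sp−y=-0.75; I=-3.75, D=e−e_prev=2.25; u=0·(-0.75)+3/2·(-3.75)+0·2.25=-5.625; next y=-3/5·(-2.25)+1/2·(-5.625)=-1.4625
n=2: y=-1.4625, sp=-3, e=sp−y=-1.5375; I=-5.2875, D=e−e_prev=-0.7875; u=0·(-1.5375)+3/2·(-5.2875)+0·(-0.7875)=-7.93125; next y=-3/5·(-1.4625)+1/2·(-7.93125)=-3.088125
n=3: y=-3.088125, sp=-3, e=sp−y=0.088125; I=-5.199375, D=e−e_prev=1.625625; u=0·0.088125+3/2·(-5.199375)+0·1.625625≈-7.799063; next y=-3/5·(-3.088125)+1/2·(-7.799063)≈-2.046656
n=4: y≈-2.046656, sp=5, e=sp−y≈7.046656; I≈1.847281, D=e−e_prev≈6.958531; u=0·7.046656+3/2·1.847281+0·6.958531≈2.770922; next y=-3/5·(-2.046656)+1/2·2.770922≈2.613455
n=5: y≈2.613455, sp=3, e=sp−y≈0.386545; I≈2.233827, D=e−e_prev≈-6.660111; u=0·0.386545+3/2·2.233827+0·(-6.660111)≈3.350740; next y=-3/5·2.613455+1/2·3.350740≈0.107297
n=6: y≈0.107297, sp=3, e=sp−y≈2.892703; I≈5.126529, D=e−e_prev≈2.506158; u=0·2.892703+3/2·5.126529+0·2.506158≈7.689794; next y=-3/5·0.107297+1/2·7.689794≈3.780519
n=7: y≈3.780519, sp=3, e=sp−y≈-0.780519; I≈4.346011, D=e−e_prev≈-3.673222; u=0·(-0.780519)+3/2·4.346011+0·(-3.673222)≈6.519016; next y=-3/5·3.780519+1/2·6.519016≈0.991197
n=8: y≈0.991197, sp=3, e=sp−y≈2.008803; I≈6.354814, D=e−e_prev≈2.789322; u=0·2.008803+3/2·6.354814+0·2.789322≈9.532221; next y=-3/5·0.991197+1/2·9.532221≈4.171392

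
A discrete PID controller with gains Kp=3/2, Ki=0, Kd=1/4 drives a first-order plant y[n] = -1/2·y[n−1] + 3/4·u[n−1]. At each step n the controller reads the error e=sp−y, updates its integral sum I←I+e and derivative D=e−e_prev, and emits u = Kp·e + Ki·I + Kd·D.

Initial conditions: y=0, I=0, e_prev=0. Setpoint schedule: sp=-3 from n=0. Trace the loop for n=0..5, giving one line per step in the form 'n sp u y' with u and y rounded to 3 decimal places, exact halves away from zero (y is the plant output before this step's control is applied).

0 -3 -5.250 0.000
1 -3 2.391 -3.938
2 -3 -12.067 3.762
3 -3 15.570 -10.931
4 -3 -37.234 17.143
5 -3 63.656 -36.497

(exact arithmetic carried between steps; '≈' marks a value shown rounded to 6 d.p. or computed from one; I and e_prev carry over from the previous line; the table rounds u and y to 3 d.p., halves away from zero)
n=0: y=0, sp=-3, e=sp−y=-3; I=-3, D=e−e_prev=-3; u=3/2·(-3)+0·(-3)+1/4·(-3)=-5.25; next y=-1/2·0+3/4·(-5.25)=-3.9375
n=1: y=-3.9375, sp=-3, e=sp−y=0.9375; I=-2.0625, D=e−e_prev=3.9375; u=3/2·0.9375+0·(-2.0625)+1/4·3.9375=2.390625; next y=-1/2·(-3.9375)+3/4·2.390625≈3.761719
n=2: y≈3.761719, sp=-3, e=sp−y≈-6.761719; I≈-8.824219, D=e−e_prev≈-7.699219; u=3/2·(-6.761719)+0·(-8.824219)+1/4·(-7.699219)≈-12.067383; next y=-1/2·3.761719+3/4·(-12.067383)≈-10.931396
n=3: y≈-10.931396, sp=-3, e=sp−y≈7.931396; I≈-0.892822, D=e−e_prev≈14.693115; u=3/2·7.931396+0·(-0.892822)+1/4·14.693115≈15.570374; next y=-1/2·(-10.931396)+3/4·15.570374≈17.143478
n=4: y≈17.143478, sp=-3, e=sp−y≈-20.143478; I≈-21.036301, D=e−e_prev≈-28.074875; u=3/2·(-20.143478)+0·(-21.036301)+1/4·(-28.074875)≈-37.233936; next y=-1/2·17.143478+3/4·(-37.233936)≈-36.497191
n=5: y≈-36.497191, sp=-3, e=sp−y≈33.497191; I≈12.460891, D=e−e_prev≈53.640670; u=3/2·33.497191+0·12.460891+1/4·53.640670≈63.655955; next y=-1/2·(-36.497191)+3/4·63.655955≈65.990562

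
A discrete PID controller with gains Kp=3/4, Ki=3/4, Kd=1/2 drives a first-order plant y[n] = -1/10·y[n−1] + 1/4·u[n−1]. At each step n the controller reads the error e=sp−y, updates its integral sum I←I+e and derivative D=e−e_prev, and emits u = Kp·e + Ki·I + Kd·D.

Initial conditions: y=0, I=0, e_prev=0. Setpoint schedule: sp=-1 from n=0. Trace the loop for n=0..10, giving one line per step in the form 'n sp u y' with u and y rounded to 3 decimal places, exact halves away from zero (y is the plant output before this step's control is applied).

0 -1 -2.000 0.000
1 -1 -1.250 -0.500
2 -1 -2.350 -0.263
3 -1 -2.187 -0.561
4 -1 -2.807 -0.491
5 -1 -2.829 -0.653
6 -1 -3.192 -0.642
7 -1 -3.272 -0.734
8 -1 -3.496 -0.745
9 -1 -3.583 -0.799
10 -1 -3.728 -0.816

(exact arithmetic carried between steps; '≈' marks a value shown rounded to 6 d.p. or computed from one; I and e_prev carry over from the previous line; the table rounds u and y to 3 d.p., halves away from zero)
n=0: y=0, sp=-1, e=sp−y=-1; I=-1, D=e−e_prev=-1; u=3/4·(-1)+3/4·(-1)+1/2·(-1)=-2; next y=-1/10·0+1/4·(-2)=-0.5
n=1: y=-0.5, sp=-1, e=sp−y=-0.5; I=-1.5, D=e−e_prev=0.5; u=3/4·(-0.5)+3/4·(-1.5)+1/2·0.5=-1.25; next y=-1/10·(-0.5)+1/4·(-1.25)=-0.2625
n=2: y=-0.2625, sp=-1, e=sp−y=-0.7375; I=-2.2375, D=e−e_prev=-0.2375; u=3/4·(-0.7375)+3/4·(-2.2375)+1/2·(-0.2375)=-2.35; next y=-1/10·(-0.2625)+1/4·(-2.35)=-0.56125
n=3: y=-0.56125, sp=-1, e=sp−y=-0.43875; I=-2.67625, D=e−e_prev=0.29875; u=3/4·(-0.43875)+3/4·(-2.67625)+1/2·0.29875=-2.186875; next y=-1/10·(-0.56125)+1/4·(-2.186875)≈-0.490594
n=4: y≈-0.490594, sp=-1, e=sp−y≈-0.509406; I≈-3.185656, D=e−e_prev≈-0.070656; u=3/4·(-0.509406)+3/4·(-3.185656)+1/2·(-0.070656)≈-2.806625; next y=-1/10·(-0.490594)+1/4·(-2.806625)≈-0.652597
n=5: y≈-0.652597, sp=-1, e=sp−y≈-0.347403; I≈-3.533059, D=e−e_prev≈0.162003; u=3/4·(-0.347403)+3/4·(-3.533059)+1/2·0.162003≈-2.829345; next y=-1/10·(-0.652597)+1/4·(-2.829345)≈-0.642077
n=6: y≈-0.642077, sp=-1, e=sp−y≈-0.357923; I≈-3.890983, D=e−e_prev≈-0.010520; u=3/4·(-0.357923)+3/4·(-3.890983)+1/2·(-0.010520)≈-3.191940; next y=-1/10·(-0.642077)+1/4·(-3.191940)≈-0.733777
n=7: y≈-0.733777, sp=-1, e=sp−y≈-0.266223; I≈-4.157205, D=e−e_prev≈0.091701; u=3/4·(-0.266223)+3/4·(-4.157205)+1/2·0.091701≈-3.271721; next y=-1/10·(-0.733777)+1/4·(-3.271721)≈-0.744552
n=8: y≈-0.744552, sp=-1, e=sp−y≈-0.255448; I≈-4.412653, D=e−e_prev≈0.010775; u=3/4·(-0.255448)+3/4·(-4.412653)+1/2·0.010775≈-3.495688; next y=-1/10·(-0.744552)+1/4·(-3.495688)≈-0.799467
n=9: y≈-0.799467, sp=-1, e=sp−y≈-0.200533; I≈-4.613186, D=e−e_prev≈0.054914; u=3/4·(-0.200533)+3/4·(-4.613186)+1/2·0.054914≈-3.582833; next y=-1/10·(-0.799467)+1/4·(-3.582833)≈-0.815761
n=10: y≈-0.815761, sp=-1, e=sp−y≈-0.184239; I≈-4.797425, D=e−e_prev≈0.016295; u=3/4·(-0.184239)+3/4·(-4.797425)+1/2·0.016295≈-3.728100; next y=-1/10·(-0.815761)+1/4·(-3.728100)≈-0.850449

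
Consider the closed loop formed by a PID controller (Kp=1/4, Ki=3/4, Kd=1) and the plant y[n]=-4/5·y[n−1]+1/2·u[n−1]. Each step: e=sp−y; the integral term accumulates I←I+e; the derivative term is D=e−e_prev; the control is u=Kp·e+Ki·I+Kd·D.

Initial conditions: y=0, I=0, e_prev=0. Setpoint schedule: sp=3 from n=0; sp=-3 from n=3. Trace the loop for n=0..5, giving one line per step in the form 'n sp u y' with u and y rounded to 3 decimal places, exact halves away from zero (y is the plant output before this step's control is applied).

(exact arithmetic carried between steps; '≈' marks a value shown rounded to 6 d.p. or computed from one; I and e_prev carry over from the previous line; the table rounds u and y to 3 d.p., halves away from zero)
n=0: y=0, sp=3, e=sp−y=3; I=3, D=e−e_prev=3; u=1/4·3+3/4·3+1·3=6; next y=-4/5·0+1/2·6=3
n=1: y=3, sp=3, e=sp−y=0; I=3, D=e−e_prev=-3; u=1/4·0+3/4·3+1·(-3)=-0.75; next y=-4/5·3+1/2·(-0.75)=-2.775
n=2: y=-2.775, sp=3, e=sp−y=5.775; I=8.775, D=e−e_prev=5.775; u=1/4·5.775+3/4·8.775+1·5.775=13.8; next y=-4/5·(-2.775)+1/2·13.8=9.12
n=3: y=9.12, sp=-3, e=sp−y=-12.12; I=-3.345, D=e−e_prev=-17.895; u=1/4·(-12.12)+3/4·(-3.345)+1·(-17.895)=-23.43375; next y=-4/5·9.12+1/2·(-23.43375)=-19.012875
n=4: y=-19.012875, sp=-3, e=sp−y=16.012875; I=12.667875, D=e−e_prev=28.132875; u=1/4·16.012875+3/4·12.667875+1·28.132875=41.637; next y=-4/5·(-19.012875)+1/2·41.637=36.0288
n=5: y=36.0288, sp=-3, e=sp−y=-39.0288; I=-26.360925, D=e−e_prev=-55.041675; u=1/4·(-39.0288)+3/4·(-26.360925)+1·(-55.041675)≈-84.569569; next y=-4/5·36.0288+1/2·(-84.569569)≈-71.107824

0 3 6.000 0.000
1 3 -0.750 3.000
2 3 13.800 -2.775
3 -3 -23.434 9.120
4 -3 41.637 -19.013
5 -3 -84.570 36.029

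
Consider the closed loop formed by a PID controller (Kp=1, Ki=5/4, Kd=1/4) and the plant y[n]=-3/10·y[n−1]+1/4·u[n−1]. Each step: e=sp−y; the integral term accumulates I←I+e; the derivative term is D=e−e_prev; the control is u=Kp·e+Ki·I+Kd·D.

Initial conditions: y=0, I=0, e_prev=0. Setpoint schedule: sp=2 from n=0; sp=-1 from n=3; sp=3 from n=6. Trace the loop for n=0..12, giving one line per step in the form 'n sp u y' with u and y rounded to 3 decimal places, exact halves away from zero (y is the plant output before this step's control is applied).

(exact arithmetic carried between steps; '≈' marks a value shown rounded to 6 d.p. or computed from one; I and e_prev carry over from the previous line; the table rounds u and y to 3 d.p., halves away from zero)
n=0: y=0, sp=2, e=sp−y=2; I=2, D=e−e_prev=2; u=1·2+5/4·2+1/4·2=5; next y=-3/10·0+1/4·5=1.25
n=1: y=1.25, sp=2, e=sp−y=0.75; I=2.75, D=e−e_prev=-1.25; u=1·0.75+5/4·2.75+1/4·(-1.25)=3.875; next y=-3/10·1.25+1/4·3.875=0.59375
n=2: y=0.59375, sp=2, e=sp−y=1.40625; I=4.15625, D=e−e_prev=0.65625; u=1·1.40625+5/4·4.15625+1/4·0.65625=6.765625; next y=-3/10·0.59375+1/4·6.765625≈1.513281
n=3: y≈1.513281, sp=-1, e=sp−y≈-2.513281; I≈1.642969, D=e−e_prev≈-3.919531; u=1·(-2.513281)+5/4·1.642969+1/4·(-3.919531)≈-1.439453; next y=-3/10·1.513281+1/4·(-1.439453)≈-0.813848
n=4: y≈-0.813848, sp=-1, e=sp−y≈-0.186152; I≈1.456816, D=e−e_prev≈2.327129; u=1·(-0.186152)+5/4·1.456816+1/4·2.327129≈2.216650; next y=-3/10·(-0.813848)+1/4·2.216650≈0.798317
n=5: y≈0.798317, sp=-1, e=sp−y≈-1.798317; I≈-0.341500, D=e−e_prev≈-1.612165; u=1·(-1.798317)+5/4·(-0.341500)+1/4·(-1.612165)≈-2.628234; next y=-3/10·0.798317+1/4·(-2.628234)≈-0.896553
n=6: y≈-0.896553, sp=3, e=sp−y≈3.896553; I≈3.555053, D=e−e_prev≈5.694870; u=1·3.896553+5/4·3.555053+1/4·5.694870≈9.764087; next y=-3/10·(-0.896553)+1/4·9.764087≈2.709988
n=7: y≈2.709988, sp=3, e=sp−y≈0.290012; I≈3.845065, D=e−e_prev≈-3.606541; u=1·0.290012+5/4·3.845065+1/4·(-3.606541)≈4.194708; next y=-3/10·2.709988+1/4·4.194708≈0.235681
n=8: y≈0.235681, sp=3, e=sp−y≈2.764319; I≈6.609384, D=e−e_prev≈2.474307; u=1·2.764319+5/4·6.609384+1/4·2.474307≈11.644627; next y=-3/10·0.235681+1/4·11.644627≈2.840452
n=9: y≈2.840452, sp=3, e=sp−y≈0.159548; I≈6.768932, D=e−e_prev≈-2.604772; u=1·0.159548+5/4·6.768932+1/4·(-2.604772)≈7.969520; next y=-3/10·2.840452+1/4·7.969520≈1.140244
n=10: y≈1.140244, sp=3, e=sp−y≈1.859756; I≈8.628688, D=e−e_prev≈1.700208; u=1·1.859756+5/4·8.628688+1/4·1.700208≈13.070668; next y=-3/10·1.140244+1/4·13.070668≈2.925594
n=11: y≈2.925594, sp=3, e=sp−y≈0.074406; I≈8.703094, D=e−e_prev≈-1.785350; u=1·0.074406+5/4·8.703094+1/4·(-1.785350)≈10.506937; next y=-3/10·2.925594+1/4·10.506937≈1.749056
n=12: y≈1.749056, sp=3, e=sp−y≈1.250944; I≈9.954038, D=e−e_prev≈1.176538; u=1·1.250944+5/4·9.954038+1/4·1.176538≈13.987626; next y=-3/10·1.749056+1/4·13.987626≈2.972190

0 2 5.000 0.000
1 2 3.875 1.250
2 2 6.766 0.594
3 -1 -1.439 1.513
4 -1 2.217 -0.814
5 -1 -2.628 0.798
6 3 9.764 -0.897
7 3 4.195 2.710
8 3 11.645 0.236
9 3 7.970 2.840
10 3 13.071 1.140
11 3 10.507 2.926
12 3 13.988 1.749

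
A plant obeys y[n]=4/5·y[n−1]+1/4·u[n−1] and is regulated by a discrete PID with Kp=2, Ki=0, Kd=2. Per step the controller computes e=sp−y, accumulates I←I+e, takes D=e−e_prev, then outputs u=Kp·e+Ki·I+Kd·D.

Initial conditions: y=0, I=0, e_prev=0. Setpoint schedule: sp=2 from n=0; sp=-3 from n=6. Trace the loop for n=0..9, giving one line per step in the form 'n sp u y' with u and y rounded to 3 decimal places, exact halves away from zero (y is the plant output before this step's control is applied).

0 2 8.000 0.000
1 2 -4.000 2.000
2 2 5.600 0.600
3 2 -2.320 1.880
4 2 4.064 0.924
5 2 -1.173 1.755
6 -3 -16.933 1.111
7 -3 9.600 -3.345
8 -3 -11.587 -0.276
9 -3 5.917 -3.117

(exact arithmetic carried between steps; '≈' marks a value shown rounded to 6 d.p. or computed from one; I and e_prev carry over from the previous line; the table rounds u and y to 3 d.p., halves away from zero)
n=0: y=0, sp=2, e=sp−y=2; I=2, D=e−e_prev=2; u=2·2+0·2+2·2=8; next y=4/5·0+1/4·8=2
n=1: y=2, sp=2, e=sp−y=0; I=2, D=e−e_prev=-2; u=2·0+0·2+2·(-2)=-4; next y=4/5·2+1/4·(-4)=0.6
n=2: y=0.6, sp=2, e=sp−y=1.4; I=3.4, D=e−e_prev=1.4; u=2·1.4+0·3.4+2·1.4=5.6; next y=4/5·0.6+1/4·5.6=1.88
n=3: y=1.88, sp=2, e=sp−y=0.12; I=3.52, D=e−e_prev=-1.28; u=2·0.12+0·3.52+2·(-1.28)=-2.32; next y=4/5·1.88+1/4·(-2.32)=0.924
n=4: y=0.924, sp=2, e=sp−y=1.076; I=4.596, D=e−e_prev=0.956; u=2·1.076+0·4.596+2·0.956=4.064; next y=4/5·0.924+1/4·4.064=1.7552
n=5: y=1.7552, sp=2, e=sp−y=0.2448; I=4.8408, D=e−e_prev=-0.8312; u=2·0.2448+0·4.8408+2·(-0.8312)=-1.1728; next y=4/5·1.7552+1/4·(-1.1728)=1.11096
n=6: y=1.11096, sp=-3, e=sp−y=-4.11096; I=0.72984, D=e−e_prev=-4.35576; u=2·(-4.11096)+0·0.72984+2·(-4.35576)=-16.93344; next y=4/5·1.11096+1/4·(-16.93344)=-3.344592
n=7: y=-3.344592, sp=-3, e=sp−y=0.344592; I=1.074432, D=e−e_prev=4.455552; u=2·0.344592+0·1.074432+2·4.455552=9.600288; next y=4/5·(-3.344592)+1/4·9.600288≈-0.275602
n=8: y≈-0.275602, sp=-3, e=sp−y≈-2.724398; I≈-1.649966, D=e−e_prev≈-3.068990; u=2·(-2.724398)+0·(-1.649966)+2·(-3.068990)≈-11.586778; next y=4/5·(-0.275602)+1/4·(-11.586778)≈-3.117176
n=9: y≈-3.117176, sp=-3, e=sp−y≈0.117176; I≈-1.532791, D=e−e_prev≈2.841574; u=2·0.117176+0·(-1.532791)+2·2.841574≈5.917500; next y=4/5·(-3.117176)+1/4·5.917500≈-1.014366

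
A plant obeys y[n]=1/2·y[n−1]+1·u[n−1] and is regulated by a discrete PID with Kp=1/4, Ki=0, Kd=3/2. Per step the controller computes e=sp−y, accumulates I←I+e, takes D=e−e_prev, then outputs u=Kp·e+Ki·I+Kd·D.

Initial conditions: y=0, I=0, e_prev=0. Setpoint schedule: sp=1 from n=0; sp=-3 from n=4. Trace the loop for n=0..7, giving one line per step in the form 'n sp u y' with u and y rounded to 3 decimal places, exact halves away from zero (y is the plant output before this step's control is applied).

(exact arithmetic carried between steps; '≈' marks a value shown rounded to 6 d.p. or computed from one; I and e_prev carry over from the previous line; the table rounds u and y to 3 d.p., halves away from zero)
n=0: y=0, sp=1, e=sp−y=1; I=1, D=e−e_prev=1; u=1/4·1+0·1+3/2·1=1.75; next y=1/2·0+1·1.75=1.75
n=1: y=1.75, sp=1, e=sp−y=-0.75; I=0.25, D=e−e_prev=-1.75; u=1/4·(-0.75)+0·0.25+3/2·(-1.75)=-2.8125; next y=1/2·1.75+1·(-2.8125)=-1.9375
n=2: y=-1.9375, sp=1, e=sp−y=2.9375; I=3.1875, D=e−e_prev=3.6875; u=1/4·2.9375+0·3.1875+3/2·3.6875=6.265625; next y=1/2·(-1.9375)+1·6.265625=5.296875
n=3: y=5.296875, sp=1, e=sp−y=-4.296875; I=-1.109375, D=e−e_prev=-7.234375; u=1/4·(-4.296875)+0·(-1.109375)+3/2·(-7.234375)≈-11.925781; next y=1/2·5.296875+1·(-11.925781)≈-9.277344
n=4: y≈-9.277344, sp=-3, e=sp−y≈6.277344; I≈5.167969, D=e−e_prev≈10.574219; u=1/4·6.277344+0·5.167969+3/2·10.574219≈17.430664; next y=1/2·(-9.277344)+1·17.430664≈12.791992
n=5: y≈12.791992, sp=-3, e=sp−y≈-15.791992; I≈-10.624023, D=e−e_prev≈-22.069336; u=1/4·(-15.791992)+0·(-10.624023)+3/2·(-22.069336)≈-37.052002; next y=1/2·12.791992+1·(-37.052002)≈-30.656006
n=6: y≈-30.656006, sp=-3, e=sp−y≈27.656006; I≈17.031982, D=e−e_prev≈43.447998; u=1/4·27.656006+0·17.031982+3/2·43.447998≈72.085999; next y=1/2·(-30.656006)+1·72.085999≈56.757996
n=7: y≈56.757996, sp=-3, e=sp−y≈-59.757996; I≈-42.726013, D=e−e_prev≈-87.414001; u=1/4·(-59.757996)+0·(-42.726013)+3/2·(-87.414001)≈-146.060501; next y=1/2·56.757996+1·(-146.060501)≈-117.681503

0 1 1.750 0.000
1 1 -2.813 1.750
2 1 6.266 -1.938
3 1 -11.926 5.297
4 -3 17.431 -9.277
5 -3 -37.052 12.792
6 -3 72.086 -30.656
7 -3 -146.061 56.758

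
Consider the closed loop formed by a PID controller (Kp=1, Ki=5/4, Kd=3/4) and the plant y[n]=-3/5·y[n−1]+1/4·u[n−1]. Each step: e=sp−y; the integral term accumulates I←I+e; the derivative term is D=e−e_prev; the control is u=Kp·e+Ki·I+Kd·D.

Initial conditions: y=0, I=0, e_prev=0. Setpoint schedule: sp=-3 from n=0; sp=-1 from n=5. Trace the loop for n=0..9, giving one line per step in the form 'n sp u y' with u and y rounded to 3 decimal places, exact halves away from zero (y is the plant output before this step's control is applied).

0 -3 -9.000 0.000
1 -3 -3.750 -2.250
2 -3 -14.363 0.413
3 -3 -3.879 -3.838
4 -3 -21.533 1.333
5 -1 5.477 -6.183
6 -1 -28.968 5.079
7 -1 17.986 -10.289
8 -1 -44.808 10.670
9 -1 41.147 -17.604

(exact arithmetic carried between steps; '≈' marks a value shown rounded to 6 d.p. or computed from one; I and e_prev carry over from the previous line; the table rounds u and y to 3 d.p., halves away from zero)
n=0: y=0, sp=-3, e=sp−y=-3; I=-3, D=e−e_prev=-3; u=1·(-3)+5/4·(-3)+3/4·(-3)=-9; next y=-3/5·0+1/4·(-9)=-2.25
n=1: y=-2.25, sp=-3, e=sp−y=-0.75; I=-3.75, D=e−e_prev=2.25; u=1·(-0.75)+5/4·(-3.75)+3/4·2.25=-3.75; next y=-3/5·(-2.25)+1/4·(-3.75)=0.4125
n=2: y=0.4125, sp=-3, e=sp−y=-3.4125; I=-7.1625, D=e−e_prev=-2.6625; u=1·(-3.4125)+5/4·(-7.1625)+3/4·(-2.6625)=-14.3625; next y=-3/5·0.4125+1/4·(-14.3625)=-3.838125
n=3: y=-3.838125, sp=-3, e=sp−y=0.838125; I=-6.324375, D=e−e_prev=4.250625; u=1·0.838125+5/4·(-6.324375)+3/4·4.250625=-3.879375; next y=-3/5·(-3.838125)+1/4·(-3.879375)≈1.333031
n=4: y≈1.333031, sp=-3, e=sp−y≈-4.333031; I≈-10.657406, D=e−e_prev≈-5.171156; u=1·(-4.333031)+5/4·(-10.657406)+3/4·(-5.171156)≈-21.533156; next y=-3/5·1.333031+1/4·(-21.533156)≈-6.183108
n=5: y≈-6.183108, sp=-1, e=sp−y≈5.183108; I≈-5.474298, D=e−e_prev≈9.516139; u=1·5.183108+5/4·(-5.474298)+3/4·9.516139≈5.477339; next y=-3/5·(-6.183108)+1/4·5.477339≈5.079199
n=6: y≈5.079199, sp=-1, e=sp−y≈-6.079199; I≈-11.553498, D=e−e_prev≈-11.262307; u=1·(-6.079199)+5/4·(-11.553498)+3/4·(-11.262307)≈-28.967802; next y=-3/5·5.079199+1/4·(-28.967802)≈-10.289470
n=7: y≈-10.289470, sp=-1, e=sp−y≈9.289470; I≈-2.264028, D=e−e_prev≈15.368670; u=1·9.289470+5/4·(-2.264028)+3/4·15.368670≈17.985938; next y=-3/5·(-10.289470)+1/4·17.985938≈10.670167
n=8: y≈10.670167, sp=-1, e=sp−y≈-11.670167; I≈-13.934194, D=e−e_prev≈-20.959637; u=1·(-11.670167)+5/4·(-13.934194)+3/4·(-20.959637)≈-44.807637; next y=-3/5·10.670167+1/4·(-44.807637)≈-17.604009
n=9: y≈-17.604009, sp=-1, e=sp−y≈16.604009; I≈2.669815, D=e−e_prev≈28.274176; u=1·16.604009+5/4·2.669815+3/4·28.274176≈41.146910; next y=-3/5·(-17.604009)+1/4·41.146910≈20.849133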